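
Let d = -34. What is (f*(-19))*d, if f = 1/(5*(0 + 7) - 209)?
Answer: -323/87 ≈ -3.7126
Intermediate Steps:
f = -1/174 (f = 1/(5*7 - 209) = 1/(35 - 209) = 1/(-174) = -1/174 ≈ -0.0057471)
(f*(-19))*d = -1/174*(-19)*(-34) = (19/174)*(-34) = -323/87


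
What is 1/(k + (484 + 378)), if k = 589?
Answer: 1/1451 ≈ 0.00068918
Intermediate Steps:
1/(k + (484 + 378)) = 1/(589 + (484 + 378)) = 1/(589 + 862) = 1/1451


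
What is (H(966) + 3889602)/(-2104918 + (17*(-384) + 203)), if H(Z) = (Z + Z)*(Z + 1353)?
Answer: -8369910/2111243 ≈ -3.9644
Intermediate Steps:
H(Z) = 2*Z*(1353 + Z) (H(Z) = (2*Z)*(1353 + Z) = 2*Z*(1353 + Z))
(H(966) + 3889602)/(-2104918 + (17*(-384) + 203)) = (2*966*(1353 + 966) + 3889602)/(-2104918 + (17*(-384) + 203)) = (2*966*2319 + 3889602)/(-2104918 + (-6528 + 203)) = (4480308 + 3889602)/(-2104918 - 6325) = 8369910/(-2111243) = 8369910*(-1/2111243) = -8369910/2111243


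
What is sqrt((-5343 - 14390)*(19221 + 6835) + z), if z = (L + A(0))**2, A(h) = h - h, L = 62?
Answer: 2*I*sqrt(128539801) ≈ 22675.0*I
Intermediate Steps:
A(h) = 0
z = 3844 (z = (62 + 0)**2 = 62**2 = 3844)
sqrt((-5343 - 14390)*(19221 + 6835) + z) = sqrt((-5343 - 14390)*(19221 + 6835) + 3844) = sqrt(-19733*26056 + 3844) = sqrt(-514163048 + 3844) = sqrt(-514159204) = 2*I*sqrt(128539801)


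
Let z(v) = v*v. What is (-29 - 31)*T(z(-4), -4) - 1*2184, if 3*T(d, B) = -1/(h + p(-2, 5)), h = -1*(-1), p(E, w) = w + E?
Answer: -2179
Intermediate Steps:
z(v) = v**2
p(E, w) = E + w
h = 1
T(d, B) = -1/12 (T(d, B) = (-1/(1 + (-2 + 5)))/3 = (-1/(1 + 3))/3 = (-1/4)/3 = (-1*1/4)/3 = (1/3)*(-1/4) = -1/12)
(-29 - 31)*T(z(-4), -4) - 1*2184 = (-29 - 31)*(-1/12) - 1*2184 = -60*(-1/12) - 2184 = 5 - 2184 = -2179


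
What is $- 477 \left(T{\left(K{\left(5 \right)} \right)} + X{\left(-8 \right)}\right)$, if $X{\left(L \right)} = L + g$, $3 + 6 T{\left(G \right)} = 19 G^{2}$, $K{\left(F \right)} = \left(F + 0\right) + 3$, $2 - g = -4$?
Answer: $- \frac{190959}{2} \approx -95480.0$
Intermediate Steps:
$g = 6$ ($g = 2 - -4 = 2 + 4 = 6$)
$K{\left(F \right)} = 3 + F$ ($K{\left(F \right)} = F + 3 = 3 + F$)
$T{\left(G \right)} = - \frac{1}{2} + \frac{19 G^{2}}{6}$
$X{\left(L \right)} = 6 + L$ ($X{\left(L \right)} = L + 6 = 6 + L$)
$- 477 \left(T{\left(K{\left(5 \right)} \right)} + X{\left(-8 \right)}\right) = - 477 \left(\left(- \frac{1}{2} + \frac{19 \left(3 + 5\right)^{2}}{6}\right) + \left(6 - 8\right)\right) = - 477 \left(\left(- \frac{1}{2} + \frac{19 \cdot 8^{2}}{6}\right) - 2\right) = - 477 \left(\left(- \frac{1}{2} + \frac{19}{6} \cdot 64\right) - 2\right) = - 477 \left(\left(- \frac{1}{2} + \frac{608}{3}\right) - 2\right) = - 477 \left(\frac{1213}{6} - 2\right) = \left(-477\right) \frac{1201}{6} = - \frac{190959}{2}$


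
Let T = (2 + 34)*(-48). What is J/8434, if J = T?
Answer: -864/4217 ≈ -0.20489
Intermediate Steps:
T = -1728 (T = 36*(-48) = -1728)
J = -1728
J/8434 = -1728/8434 = -1728*1/8434 = -864/4217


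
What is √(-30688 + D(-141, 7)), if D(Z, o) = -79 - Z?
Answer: I*√30626 ≈ 175.0*I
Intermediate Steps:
√(-30688 + D(-141, 7)) = √(-30688 + (-79 - 1*(-141))) = √(-30688 + (-79 + 141)) = √(-30688 + 62) = √(-30626) = I*√30626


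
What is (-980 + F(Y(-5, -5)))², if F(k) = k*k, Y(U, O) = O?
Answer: 912025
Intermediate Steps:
F(k) = k²
(-980 + F(Y(-5, -5)))² = (-980 + (-5)²)² = (-980 + 25)² = (-955)² = 912025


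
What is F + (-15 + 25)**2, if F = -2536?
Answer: -2436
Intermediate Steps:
F + (-15 + 25)**2 = -2536 + (-15 + 25)**2 = -2536 + 10**2 = -2536 + 100 = -2436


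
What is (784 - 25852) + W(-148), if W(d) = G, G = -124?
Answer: -25192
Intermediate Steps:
W(d) = -124
(784 - 25852) + W(-148) = (784 - 25852) - 124 = -25068 - 124 = -25192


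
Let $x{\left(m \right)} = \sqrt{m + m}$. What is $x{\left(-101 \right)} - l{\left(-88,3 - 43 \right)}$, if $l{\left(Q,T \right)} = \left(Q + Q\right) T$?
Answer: $-7040 + i \sqrt{202} \approx -7040.0 + 14.213 i$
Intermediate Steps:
$l{\left(Q,T \right)} = 2 Q T$
$x{\left(m \right)} = \sqrt{2} \sqrt{m}$ ($x{\left(m \right)} = \sqrt{2 m} = \sqrt{2} \sqrt{m}$)
$x{\left(-101 \right)} - l{\left(-88,3 - 43 \right)} = \sqrt{2} \sqrt{-101} - 2 \left(-88\right) \left(3 - 43\right) = \sqrt{2} i \sqrt{101} - 2 \left(-88\right) \left(3 - 43\right) = i \sqrt{202} - 2 \left(-88\right) \left(-40\right) = i \sqrt{202} - 7040 = -7040 + i \sqrt{202}$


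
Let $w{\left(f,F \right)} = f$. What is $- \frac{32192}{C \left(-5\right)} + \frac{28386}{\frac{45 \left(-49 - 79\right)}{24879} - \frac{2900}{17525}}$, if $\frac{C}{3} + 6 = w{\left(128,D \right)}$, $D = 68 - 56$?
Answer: $- \frac{75477606423251}{1055867910} \approx -71484.0$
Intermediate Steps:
$D = 12$
$C = 366$ ($C = -18 + 3 \cdot 128 = -18 + 384 = 366$)
$- \frac{32192}{C \left(-5\right)} + \frac{28386}{\frac{45 \left(-49 - 79\right)}{24879} - \frac{2900}{17525}} = - \frac{32192}{366 \left(-5\right)} + \frac{28386}{\frac{45 \left(-49 - 79\right)}{24879} - \frac{2900}{17525}} = - \frac{32192}{-1830} + \frac{28386}{45 \left(-128\right) \frac{1}{24879} - \frac{116}{701}} = \left(-32192\right) \left(- \frac{1}{1830}\right) + \frac{28386}{\left(-5760\right) \frac{1}{24879} - \frac{116}{701}} = \frac{16096}{915} + \frac{28386}{- \frac{1920}{8293} - \frac{116}{701}} = \frac{16096}{915} + \frac{28386}{- \frac{2307908}{5813393}} = \frac{16096}{915} + 28386 \left(- \frac{5813393}{2307908}\right) = \frac{16096}{915} - \frac{82509486849}{1153954} = - \frac{75477606423251}{1055867910}$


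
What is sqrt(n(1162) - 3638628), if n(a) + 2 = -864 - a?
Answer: 4*I*sqrt(227541) ≈ 1908.1*I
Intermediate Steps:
n(a) = -866 - a (n(a) = -2 + (-864 - a) = -866 - a)
sqrt(n(1162) - 3638628) = sqrt((-866 - 1*1162) - 3638628) = sqrt((-866 - 1162) - 3638628) = sqrt(-2028 - 3638628) = sqrt(-3640656) = 4*I*sqrt(227541)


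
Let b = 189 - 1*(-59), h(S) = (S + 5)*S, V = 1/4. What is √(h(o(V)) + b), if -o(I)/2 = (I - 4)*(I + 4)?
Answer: √91097/8 ≈ 37.728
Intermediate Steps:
V = ¼ ≈ 0.25000
o(I) = -2*(-4 + I)*(4 + I) (o(I) = -2*(I - 4)*(I + 4) = -2*(-4 + I)*(4 + I))
h(S) = S*(5 + S) (h(S) = (5 + S)*S = S*(5 + S))
b = 248 (b = 189 + 59 = 248)
√(h(o(V)) + b) = √((32 - 2*(¼)²)*(5 + (32 - 2*(¼)²)) + 248) = √((32 - 2*1/16)*(5 + (32 - 2*1/16)) + 248) = √((32 - ⅛)*(5 + (32 - ⅛)) + 248) = √(255*(5 + 255/8)/8 + 248) = √((255/8)*(295/8) + 248) = √(75225/64 + 248) = √(91097/64) = √91097/8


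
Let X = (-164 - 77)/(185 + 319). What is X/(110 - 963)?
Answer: 241/429912 ≈ 0.00056058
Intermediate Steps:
X = -241/504 ≈ -0.47817
X/(110 - 963) = -241/504/(110 - 963) = -241/504/(-853) = -1/853*(-241/504) = 241/429912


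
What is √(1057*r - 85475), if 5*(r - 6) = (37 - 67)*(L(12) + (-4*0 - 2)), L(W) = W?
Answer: I*√142553 ≈ 377.56*I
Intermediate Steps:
r = -54 (r = 6 + ((37 - 67)*(12 + (-4*0 - 2)))/5 = 6 + (-30*(12 + (0 - 2)))/5 = 6 + (-30*(12 - 2))/5 = 6 + (-30*10)/5 = 6 + (⅕)*(-300) = 6 - 60 = -54)
√(1057*r - 85475) = √(1057*(-54) - 85475) = √(-57078 - 85475) = √(-142553) = I*√142553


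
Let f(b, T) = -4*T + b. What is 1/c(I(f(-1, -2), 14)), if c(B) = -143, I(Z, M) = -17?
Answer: -1/143 ≈ -0.0069930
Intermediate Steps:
f(b, T) = b - 4*T
1/c(I(f(-1, -2), 14)) = 1/(-143) = -1/143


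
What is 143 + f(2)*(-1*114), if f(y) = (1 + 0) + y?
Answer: -199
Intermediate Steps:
f(y) = 1 + y
143 + f(2)*(-1*114) = 143 + (1 + 2)*(-1*114) = 143 + 3*(-114) = 143 - 342 = -199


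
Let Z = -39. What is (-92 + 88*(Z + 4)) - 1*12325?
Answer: -15497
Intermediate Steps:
(-92 + 88*(Z + 4)) - 1*12325 = (-92 + 88*(-39 + 4)) - 1*12325 = (-92 + 88*(-35)) - 12325 = (-92 - 3080) - 12325 = -3172 - 12325 = -15497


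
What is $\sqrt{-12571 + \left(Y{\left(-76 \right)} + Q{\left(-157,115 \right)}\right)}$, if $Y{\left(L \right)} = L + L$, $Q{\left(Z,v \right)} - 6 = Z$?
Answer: $i \sqrt{12874} \approx 113.46 i$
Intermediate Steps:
$Q{\left(Z,v \right)} = 6 + Z$
$Y{\left(L \right)} = 2 L$
$\sqrt{-12571 + \left(Y{\left(-76 \right)} + Q{\left(-157,115 \right)}\right)} = \sqrt{-12571 + \left(2 \left(-76\right) + \left(6 - 157\right)\right)} = \sqrt{-12571 - 303} = \sqrt{-12874} = i \sqrt{12874}$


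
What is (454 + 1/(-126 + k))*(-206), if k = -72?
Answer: -9258773/99 ≈ -93523.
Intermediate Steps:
(454 + 1/(-126 + k))*(-206) = (454 + 1/(-126 - 72))*(-206) = (454 + 1/(-198))*(-206) = (454 - 1/198)*(-206) = (89891/198)*(-206) = -9258773/99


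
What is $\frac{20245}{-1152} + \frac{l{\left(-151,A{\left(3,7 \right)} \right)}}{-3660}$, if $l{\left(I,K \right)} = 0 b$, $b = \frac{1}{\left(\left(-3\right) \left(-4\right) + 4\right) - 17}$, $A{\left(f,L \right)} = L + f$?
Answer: $- \frac{20245}{1152} \approx -17.574$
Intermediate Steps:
$b = -1$ ($b = \frac{1}{\left(12 + 4\right) - 17} = \frac{1}{16 - 17} = \frac{1}{-1} = -1$)
$l{\left(I,K \right)} = 0$ ($l{\left(I,K \right)} = 0 \left(-1\right) = 0$)
$\frac{20245}{-1152} + \frac{l{\left(-151,A{\left(3,7 \right)} \right)}}{-3660} = \frac{20245}{-1152} + \frac{0}{-3660} = 20245 \left(- \frac{1}{1152}\right) + 0 \left(- \frac{1}{3660}\right) = - \frac{20245}{1152} + 0 = - \frac{20245}{1152}$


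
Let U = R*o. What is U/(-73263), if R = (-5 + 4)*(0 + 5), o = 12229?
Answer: 61145/73263 ≈ 0.83460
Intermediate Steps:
R = -5 (R = -1*5 = -5)
U = -61145 (U = -5*12229 = -61145)
U/(-73263) = -61145/(-73263) = -61145*(-1/73263) = 61145/73263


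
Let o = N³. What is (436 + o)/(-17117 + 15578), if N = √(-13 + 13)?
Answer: -436/1539 ≈ -0.28330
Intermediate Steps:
N = 0 (N = √0 = 0)
o = 0 (o = 0³ = 0)
(436 + o)/(-17117 + 15578) = (436 + 0)/(-17117 + 15578) = 436/(-1539) = 436*(-1/1539) = -436/1539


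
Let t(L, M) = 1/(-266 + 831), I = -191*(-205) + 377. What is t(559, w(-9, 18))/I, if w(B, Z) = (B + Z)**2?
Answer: 1/22335580 ≈ 4.4772e-8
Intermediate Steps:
I = 39532 (I = 39155 + 377 = 39532)
t(L, M) = 1/565
t(559, w(-9, 18))/I = (1/565)/39532 = (1/565)*(1/39532) = 1/22335580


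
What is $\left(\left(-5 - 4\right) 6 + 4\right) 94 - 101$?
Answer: $-4801$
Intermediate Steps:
$\left(\left(-5 - 4\right) 6 + 4\right) 94 - 101 = \left(\left(-9\right) 6 + 4\right) 94 - 101 = \left(-54 + 4\right) 94 - 101 = \left(-50\right) 94 - 101 = -4700 - 101 = -4801$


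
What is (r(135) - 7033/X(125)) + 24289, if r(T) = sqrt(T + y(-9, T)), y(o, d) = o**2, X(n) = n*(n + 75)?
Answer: 607217967/25000 + 6*sqrt(6) ≈ 24303.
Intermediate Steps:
X(n) = n*(75 + n)
r(T) = sqrt(81 + T) (r(T) = sqrt(T + (-9)**2) = sqrt(T + 81) = sqrt(81 + T))
(r(135) - 7033/X(125)) + 24289 = (sqrt(81 + 135) - 7033*1/(125*(75 + 125))) + 24289 = (sqrt(216) - 7033/(125*200)) + 24289 = (6*sqrt(6) - 7033/25000) + 24289 = (-7033/25000 + 6*sqrt(6)) + 24289 = 607217967/25000 + 6*sqrt(6)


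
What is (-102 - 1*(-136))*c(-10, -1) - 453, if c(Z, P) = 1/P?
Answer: -487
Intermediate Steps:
(-102 - 1*(-136))*c(-10, -1) - 453 = (-102 - 1*(-136))/(-1) - 453 = (-102 + 136)*(-1) - 453 = 34*(-1) - 453 = -34 - 453 = -487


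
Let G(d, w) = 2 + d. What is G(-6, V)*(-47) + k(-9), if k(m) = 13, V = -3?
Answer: 201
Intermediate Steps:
G(-6, V)*(-47) + k(-9) = (2 - 6)*(-47) + 13 = -4*(-47) + 13 = 188 + 13 = 201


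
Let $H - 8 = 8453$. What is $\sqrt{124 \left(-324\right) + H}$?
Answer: $i \sqrt{31715} \approx 178.09 i$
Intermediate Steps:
$H = 8461$ ($H = 8 + 8453 = 8461$)
$\sqrt{124 \left(-324\right) + H} = \sqrt{124 \left(-324\right) + 8461} = \sqrt{-40176 + 8461} = \sqrt{-31715} = i \sqrt{31715}$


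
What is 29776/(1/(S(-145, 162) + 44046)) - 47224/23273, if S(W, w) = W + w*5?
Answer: 30983687803704/23273 ≈ 1.3313e+9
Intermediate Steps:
S(W, w) = W + 5*w
29776/(1/(S(-145, 162) + 44046)) - 47224/23273 = 29776/(1/((-145 + 5*162) + 44046)) - 47224/23273 = 29776/(1/((-145 + 810) + 44046)) - 47224*1/23273 = 29776/(1/(665 + 44046)) - 47224/23273 = 29776/(1/44711) - 47224/23273 = 29776*44711 - 47224/23273 = 1331314736 - 47224/23273 = 30983687803704/23273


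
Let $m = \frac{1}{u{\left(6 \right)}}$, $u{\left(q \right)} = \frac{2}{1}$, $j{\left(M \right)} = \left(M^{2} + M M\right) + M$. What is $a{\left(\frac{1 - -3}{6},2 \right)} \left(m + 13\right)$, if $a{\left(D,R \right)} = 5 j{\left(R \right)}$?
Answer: $675$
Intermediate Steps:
$j{\left(M \right)} = M + 2 M^{2}$ ($j{\left(M \right)} = \left(M^{2} + M^{2}\right) + M = 2 M^{2} + M = M + 2 M^{2}$)
$u{\left(q \right)} = 2$ ($u{\left(q \right)} = 2 \cdot 1 = 2$)
$a{\left(D,R \right)} = 5 R \left(1 + 2 R\right)$
$m = \frac{1}{2} \approx 0.5$
$a{\left(\frac{1 - -3}{6},2 \right)} \left(m + 13\right) = 5 \cdot 2 \left(1 + 2 \cdot 2\right) \left(\frac{1}{2} + 13\right) = 5 \cdot 2 \left(1 + 4\right) \frac{27}{2} = 5 \cdot 2 \cdot 5 \cdot \frac{27}{2} = 50 \cdot \frac{27}{2} = 675$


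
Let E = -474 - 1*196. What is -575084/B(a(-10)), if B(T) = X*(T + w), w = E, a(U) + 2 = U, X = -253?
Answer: -287542/86273 ≈ -3.3329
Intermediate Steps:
a(U) = -2 + U
E = -670 (E = -474 - 196 = -670)
w = -670
B(T) = 169510 - 253*T (B(T) = -253*(T - 670) = -253*(-670 + T) = 169510 - 253*T)
-575084/B(a(-10)) = -575084/(169510 - 253*(-2 - 10)) = -575084/(169510 - 253*(-12)) = -575084/(169510 + 3036) = -575084/172546 = -575084*1/172546 = -287542/86273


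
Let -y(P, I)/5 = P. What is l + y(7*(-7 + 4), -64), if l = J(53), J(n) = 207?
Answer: 312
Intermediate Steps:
y(P, I) = -5*P
l = 207
l + y(7*(-7 + 4), -64) = 207 - 35*(-7 + 4) = 207 - 35*(-3) = 207 - 5*(-21) = 207 + 105 = 312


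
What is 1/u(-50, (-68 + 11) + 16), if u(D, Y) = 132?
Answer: 1/132 ≈ 0.0075758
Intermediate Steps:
1/u(-50, (-68 + 11) + 16) = 1/132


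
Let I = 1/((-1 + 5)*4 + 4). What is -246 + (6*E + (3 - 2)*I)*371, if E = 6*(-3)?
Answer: -805909/20 ≈ -40295.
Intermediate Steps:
E = -18
I = 1/20 (I = 1/(4*4 + 4) = 1/(16 + 4) = 1/20 ≈ 0.050000)
-246 + (6*E + (3 - 2)*I)*371 = -246 + (6*(-18) + (3 - 2)*(1/20))*371 = -246 + (-108 + 1*(1/20))*371 = -246 + (-108 + 1/20)*371 = -246 - 2159/20*371 = -246 - 800989/20 = -805909/20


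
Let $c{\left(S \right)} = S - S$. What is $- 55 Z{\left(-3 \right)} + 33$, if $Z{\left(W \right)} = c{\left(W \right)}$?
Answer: $33$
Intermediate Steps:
$c{\left(S \right)} = 0$
$Z{\left(W \right)} = 0$
$- 55 Z{\left(-3 \right)} + 33 = \left(-55\right) 0 + 33 = 0 + 33 = 33$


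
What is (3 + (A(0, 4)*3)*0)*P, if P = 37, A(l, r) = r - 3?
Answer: 111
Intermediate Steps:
A(l, r) = -3 + r
(3 + (A(0, 4)*3)*0)*P = (3 + ((-3 + 4)*3)*0)*37 = (3 + (1*3)*0)*37 = (3 + 3*0)*37 = (3 + 0)*37 = 3*37 = 111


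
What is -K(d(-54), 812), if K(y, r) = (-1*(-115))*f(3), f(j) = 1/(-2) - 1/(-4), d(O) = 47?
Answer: 115/4 ≈ 28.750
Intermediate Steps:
f(j) = -1/4 (f(j) = 1*(-1/2) - 1*(-1/4) = -1/2 + 1/4 = -1/4)
K(y, r) = -115/4 (K(y, r) = -1*(-115)*(-1/4) = 115*(-1/4) = -115/4)
-K(d(-54), 812) = -1*(-115/4) = 115/4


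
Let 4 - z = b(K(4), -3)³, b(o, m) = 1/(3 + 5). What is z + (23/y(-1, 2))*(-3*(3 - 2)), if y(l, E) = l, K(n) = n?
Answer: 37375/512 ≈ 72.998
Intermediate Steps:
b(o, m) = ⅛ (b(o, m) = 1/8 = ⅛)
z = 2047/512 (z = 4 - (⅛)³ = 4 - 1*1/512 = 4 - 1/512 = 2047/512 ≈ 3.9980)
z + (23/y(-1, 2))*(-3*(3 - 2)) = 2047/512 + (23/(-1))*(-3*(3 - 2)) = 2047/512 + (23*(-1))*(-3*1) = 2047/512 - 23*(-3) = 2047/512 + 69 = 37375/512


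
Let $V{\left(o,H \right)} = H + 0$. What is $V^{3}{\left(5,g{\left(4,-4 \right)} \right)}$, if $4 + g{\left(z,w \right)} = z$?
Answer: $0$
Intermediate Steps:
$g{\left(z,w \right)} = -4 + z$
$V{\left(o,H \right)} = H$
$V^{3}{\left(5,g{\left(4,-4 \right)} \right)} = \left(-4 + 4\right)^{3} = 0^{3} = 0$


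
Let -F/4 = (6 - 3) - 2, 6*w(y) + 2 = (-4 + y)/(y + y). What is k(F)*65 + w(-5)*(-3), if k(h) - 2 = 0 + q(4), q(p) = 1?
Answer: 3911/20 ≈ 195.55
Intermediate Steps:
w(y) = -⅓ + (-4 + y)/(12*y) (w(y) = -⅓ + ((-4 + y)/(y + y))/6 = -⅓ + ((-4 + y)/((2*y)))/6 = -⅓ + ((-4 + y)*(1/(2*y)))/6 = -⅓ + ((-4 + y)/(2*y))/6 = -⅓ + (-4 + y)/(12*y))
F = -4 (F = -4*((6 - 3) - 2) = -4*(3 - 2) = -4*1 = -4)
k(h) = 3 (k(h) = 2 + (0 + 1) = 2 + 1 = 3)
k(F)*65 + w(-5)*(-3) = 3*65 + ((1/12)*(-4 - 3*(-5))/(-5))*(-3) = 195 + ((1/12)*(-⅕)*(-4 + 15))*(-3) = 195 + ((1/12)*(-⅕)*11)*(-3) = 195 - 11/60*(-3) = 195 + 11/20 = 3911/20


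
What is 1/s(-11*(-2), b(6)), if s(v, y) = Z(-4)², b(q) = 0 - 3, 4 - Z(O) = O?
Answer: 1/64 ≈ 0.015625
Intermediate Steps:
Z(O) = 4 - O
b(q) = -3
s(v, y) = 64 (s(v, y) = (4 - 1*(-4))² = (4 + 4)² = 8² = 64)
1/s(-11*(-2), b(6)) = 1/64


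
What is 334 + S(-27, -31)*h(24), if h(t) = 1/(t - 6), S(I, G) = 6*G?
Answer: 971/3 ≈ 323.67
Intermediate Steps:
h(t) = 1/(-6 + t)
334 + S(-27, -31)*h(24) = 334 + (6*(-31))/(-6 + 24) = 334 - 186/18 = 334 - 186*1/18 = 334 - 31/3 = 971/3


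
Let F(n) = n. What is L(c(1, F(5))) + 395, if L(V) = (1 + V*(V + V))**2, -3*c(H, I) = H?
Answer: 32116/81 ≈ 396.49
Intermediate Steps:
c(H, I) = -H/3
L(V) = (1 + 2*V**2)**2 (L(V) = (1 + V*(2*V))**2 = (1 + 2*V**2)**2)
L(c(1, F(5))) + 395 = (1 + 2*(-1/3*1)**2)**2 + 395 = (1 + 2*(-1/3)**2)**2 + 395 = (1 + 2*(1/9))**2 + 395 = (1 + 2/9)**2 + 395 = (11/9)**2 + 395 = 121/81 + 395 = 32116/81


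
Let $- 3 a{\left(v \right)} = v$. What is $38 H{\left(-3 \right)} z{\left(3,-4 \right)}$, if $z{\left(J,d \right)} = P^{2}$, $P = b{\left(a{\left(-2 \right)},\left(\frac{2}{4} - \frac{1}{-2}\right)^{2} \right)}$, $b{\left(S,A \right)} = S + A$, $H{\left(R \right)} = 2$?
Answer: $\frac{1900}{9} \approx 211.11$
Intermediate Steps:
$a{\left(v \right)} = - \frac{v}{3}$
$b{\left(S,A \right)} = A + S$
$P = \frac{5}{3}$ ($P = \left(\frac{2}{4} - \frac{1}{-2}\right)^{2} - - \frac{2}{3} = \left(2 \cdot \frac{1}{4} - - \frac{1}{2}\right)^{2} + \frac{2}{3} = \left(\frac{1}{2} + \frac{1}{2}\right)^{2} + \frac{2}{3} = 1^{2} + \frac{2}{3} = 1 + \frac{2}{3} = \frac{5}{3} \approx 1.6667$)
$z{\left(J,d \right)} = \frac{25}{9}$ ($z{\left(J,d \right)} = \left(\frac{5}{3}\right)^{2} = \frac{25}{9}$)
$38 H{\left(-3 \right)} z{\left(3,-4 \right)} = 38 \cdot 2 \cdot \frac{25}{9} = 76 \cdot \frac{25}{9} = \frac{1900}{9}$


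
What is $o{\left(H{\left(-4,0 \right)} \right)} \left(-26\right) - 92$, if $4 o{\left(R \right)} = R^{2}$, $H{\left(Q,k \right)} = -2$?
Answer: $-118$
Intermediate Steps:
$o{\left(R \right)} = \frac{R^{2}}{4}$
$o{\left(H{\left(-4,0 \right)} \right)} \left(-26\right) - 92 = \frac{\left(-2\right)^{2}}{4} \left(-26\right) - 92 = \frac{1}{4} \cdot 4 \left(-26\right) - 92 = 1 \left(-26\right) - 92 = -26 - 92 = -118$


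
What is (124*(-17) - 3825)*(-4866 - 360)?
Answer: 31005858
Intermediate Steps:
(124*(-17) - 3825)*(-4866 - 360) = (-2108 - 3825)*(-5226) = -5933*(-5226) = 31005858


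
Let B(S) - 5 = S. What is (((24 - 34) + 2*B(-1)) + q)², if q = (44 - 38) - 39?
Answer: 1225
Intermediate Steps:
B(S) = 5 + S
q = -33 (q = 6 - 39 = -33)
(((24 - 34) + 2*B(-1)) + q)² = (((24 - 34) + 2*(5 - 1)) - 33)² = ((-10 + 2*4) - 33)² = ((-10 + 8) - 33)² = (-2 - 33)² = (-35)² = 1225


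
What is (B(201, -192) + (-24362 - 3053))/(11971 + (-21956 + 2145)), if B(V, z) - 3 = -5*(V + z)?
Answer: 27457/7840 ≈ 3.5022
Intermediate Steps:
B(V, z) = 3 - 5*V - 5*z (B(V, z) = 3 - 5*(V + z) = 3 + (-5*V - 5*z) = 3 - 5*V - 5*z)
(B(201, -192) + (-24362 - 3053))/(11971 + (-21956 + 2145)) = ((3 - 5*201 - 5*(-192)) + (-24362 - 3053))/(11971 + (-21956 + 2145)) = ((3 - 1005 + 960) - 27415)/(11971 - 19811) = (-42 - 27415)/(-7840) = -27457*(-1/7840) = 27457/7840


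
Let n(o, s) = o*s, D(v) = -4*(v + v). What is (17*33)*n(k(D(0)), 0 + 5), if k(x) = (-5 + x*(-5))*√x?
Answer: 0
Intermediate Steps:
D(v) = -8*v
k(x) = √x*(-5 - 5*x) (k(x) = (-5 - 5*x)*√x = √x*(-5 - 5*x))
(17*33)*n(k(D(0)), 0 + 5) = (17*33)*((5*√(-8*0)*(-1 - (-8)*0))*(0 + 5)) = 561*((5*√0*(-1 - 1*0))*5) = 561*((5*0*(-1 + 0))*5) = 561*((5*0*(-1))*5) = 561*(0*5) = 561*0 = 0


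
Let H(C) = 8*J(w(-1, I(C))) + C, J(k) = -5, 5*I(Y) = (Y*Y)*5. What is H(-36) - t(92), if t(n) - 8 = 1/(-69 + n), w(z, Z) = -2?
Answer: -1933/23 ≈ -84.043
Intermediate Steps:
I(Y) = Y² (I(Y) = ((Y*Y)*5)/5 = (Y²*5)/5 = (5*Y²)/5 = Y²)
H(C) = -40 + C (H(C) = 8*(-5) + C = -40 + C)
t(n) = 8 + 1/(-69 + n)
H(-36) - t(92) = (-40 - 36) - (-551 + 8*92)/(-69 + 92) = -76 - (-551 + 736)/23 = -76 - 185/23 = -1933/23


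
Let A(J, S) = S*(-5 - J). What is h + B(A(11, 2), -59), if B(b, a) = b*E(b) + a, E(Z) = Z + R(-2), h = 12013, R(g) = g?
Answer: 13042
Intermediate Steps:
E(Z) = -2 + Z (E(Z) = Z - 2 = -2 + Z)
B(b, a) = a + b*(-2 + b) (B(b, a) = b*(-2 + b) + a = a + b*(-2 + b))
h + B(A(11, 2), -59) = 12013 + (-59 + (-1*2*(5 + 11))*(-2 - 1*2*(5 + 11))) = 12013 + (-59 + (-1*2*16)*(-2 - 1*2*16)) = 12013 + (-59 - 32*(-2 - 32)) = 12013 + (-59 - 32*(-34)) = 12013 + (-59 + 1088) = 12013 + 1029 = 13042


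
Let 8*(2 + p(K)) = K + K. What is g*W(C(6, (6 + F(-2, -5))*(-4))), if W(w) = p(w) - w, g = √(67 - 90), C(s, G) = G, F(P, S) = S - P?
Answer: 7*I*√23 ≈ 33.571*I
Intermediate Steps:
p(K) = -2 + K/4 (p(K) = -2 + (K + K)/8 = -2 + (2*K)/8 = -2 + K/4)
g = I*√23 (g = √(-23) = I*√23 ≈ 4.7958*I)
W(w) = -2 - 3*w/4 (W(w) = (-2 + w/4) - w = -2 - 3*w/4)
g*W(C(6, (6 + F(-2, -5))*(-4))) = (I*√23)*(-2 - 3*(6 + (-5 - 1*(-2)))*(-4)/4) = (I*√23)*(-2 - 3*(6 + (-5 + 2))*(-4)/4) = (I*√23)*(-2 - 3*(6 - 3)*(-4)/4) = (I*√23)*(-2 - 9*(-4)/4) = (I*√23)*(-2 - ¾*(-12)) = (I*√23)*(-2 + 9) = (I*√23)*7 = 7*I*√23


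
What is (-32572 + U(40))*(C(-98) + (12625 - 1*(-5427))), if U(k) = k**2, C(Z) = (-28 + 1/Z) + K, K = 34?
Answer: -27405310938/49 ≈ -5.5929e+8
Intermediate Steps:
C(Z) = 6 + 1/Z (C(Z) = (-28 + 1/Z) + 34 = 6 + 1/Z)
(-32572 + U(40))*(C(-98) + (12625 - 1*(-5427))) = (-32572 + 40**2)*((6 + 1/(-98)) + (12625 - 1*(-5427))) = (-32572 + 1600)*((6 - 1/98) + (12625 + 5427)) = -30972*(587/98 + 18052) = -30972*1769683/98 = -27405310938/49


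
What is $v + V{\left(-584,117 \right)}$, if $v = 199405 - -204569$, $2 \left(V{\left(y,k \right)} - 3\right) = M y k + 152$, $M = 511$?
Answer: $-17053751$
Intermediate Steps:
$V{\left(y,k \right)} = 79 + \frac{511 k y}{2}$ ($V{\left(y,k \right)} = 3 + \frac{511 y k + 152}{2} = 3 + \frac{511 k y + 152}{2} = 3 + \frac{152 + 511 k y}{2} = 3 + \left(76 + \frac{511 k y}{2}\right) = 79 + \frac{511 k y}{2}$)
$v = 403974$ ($v = 199405 + 204569 = 403974$)
$v + V{\left(-584,117 \right)} = 403974 + \left(79 + \frac{511}{2} \cdot 117 \left(-584\right)\right) = 403974 + \left(79 - 17457804\right) = 403974 - 17457725 = -17053751$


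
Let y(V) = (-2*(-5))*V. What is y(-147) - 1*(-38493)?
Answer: 37023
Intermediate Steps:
y(V) = 10*V
y(-147) - 1*(-38493) = 10*(-147) - 1*(-38493) = -1470 + 38493 = 37023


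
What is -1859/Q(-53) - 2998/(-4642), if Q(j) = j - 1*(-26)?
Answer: 4355212/62667 ≈ 69.498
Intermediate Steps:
Q(j) = 26 + j (Q(j) = j + 26 = 26 + j)
-1859/Q(-53) - 2998/(-4642) = -1859/(26 - 53) - 2998/(-4642) = -1859/(-27) - 2998*(-1/4642) = -1859*(-1/27) + 1499/2321 = 1859/27 + 1499/2321 = 4355212/62667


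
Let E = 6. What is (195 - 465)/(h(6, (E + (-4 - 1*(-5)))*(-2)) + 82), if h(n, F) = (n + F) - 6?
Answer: -135/34 ≈ -3.9706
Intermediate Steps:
h(n, F) = -6 + F + n (h(n, F) = (F + n) - 6 = -6 + F + n)
(195 - 465)/(h(6, (E + (-4 - 1*(-5)))*(-2)) + 82) = (195 - 465)/((-6 + (6 + (-4 - 1*(-5)))*(-2) + 6) + 82) = -270/((-6 + (6 + (-4 + 5))*(-2) + 6) + 82) = -270/((-6 + (6 + 1)*(-2) + 6) + 82) = -270/((-6 + 7*(-2) + 6) + 82) = -270/((-6 - 14 + 6) + 82) = -270/(-14 + 82) = -270/68 = -270*1/68 = -135/34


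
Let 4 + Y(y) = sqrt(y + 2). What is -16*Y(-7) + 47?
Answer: 111 - 16*I*sqrt(5) ≈ 111.0 - 35.777*I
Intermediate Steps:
Y(y) = -4 + sqrt(2 + y) (Y(y) = -4 + sqrt(y + 2) = -4 + sqrt(2 + y))
-16*Y(-7) + 47 = -16*(-4 + sqrt(2 - 7)) + 47 = -16*(-4 + sqrt(-5)) + 47 = -16*(-4 + I*sqrt(5)) + 47 = (64 - 16*I*sqrt(5)) + 47 = 111 - 16*I*sqrt(5)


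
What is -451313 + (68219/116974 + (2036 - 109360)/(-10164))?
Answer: -1742089255097/3860142 ≈ -4.5130e+5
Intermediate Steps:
-451313 + (68219/116974 + (2036 - 109360)/(-10164)) = -451313 + (68219*(1/116974) - 107324*(-1/10164)) = -451313 + (68219/116974 + 3833/363) = -451313 + 43011349/3860142 = -1742089255097/3860142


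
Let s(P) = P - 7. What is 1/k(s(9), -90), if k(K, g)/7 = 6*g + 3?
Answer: -1/3759 ≈ -0.00026603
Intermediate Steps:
s(P) = -7 + P
k(K, g) = 21 + 42*g (k(K, g) = 7*(6*g + 3) = 7*(3 + 6*g) = 21 + 42*g)
1/k(s(9), -90) = 1/(21 + 42*(-90)) = 1/(21 - 3780) = 1/(-3759) = -1/3759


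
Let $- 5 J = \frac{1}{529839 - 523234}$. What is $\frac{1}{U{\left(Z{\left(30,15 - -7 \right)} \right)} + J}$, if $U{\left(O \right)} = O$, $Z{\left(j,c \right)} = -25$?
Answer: $- \frac{33025}{825626} \approx -0.04$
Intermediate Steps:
$J = - \frac{1}{33025}$ ($J = - \frac{1}{5 \left(529839 - 523234\right)} = - \frac{1}{5 \cdot 6605} = \left(- \frac{1}{5}\right) \frac{1}{6605} = - \frac{1}{33025} \approx -3.028 \cdot 10^{-5}$)
$\frac{1}{U{\left(Z{\left(30,15 - -7 \right)} \right)} + J} = \frac{1}{-25 - \frac{1}{33025}} = \frac{1}{- \frac{825626}{33025}} = - \frac{33025}{825626}$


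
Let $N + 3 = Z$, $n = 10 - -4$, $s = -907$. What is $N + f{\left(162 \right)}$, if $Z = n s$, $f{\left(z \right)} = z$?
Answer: $-12539$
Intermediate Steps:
$n = 14$ ($n = 10 + 4 = 14$)
$Z = -12698$ ($Z = 14 \left(-907\right) = -12698$)
$N = -12701$ ($N = -3 - 12698 = -12701$)
$N + f{\left(162 \right)} = -12701 + 162 = -12539$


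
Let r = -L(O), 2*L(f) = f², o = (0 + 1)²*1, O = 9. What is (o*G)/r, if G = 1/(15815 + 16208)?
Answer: -2/2593863 ≈ -7.7105e-7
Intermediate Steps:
G = 1/32023 ≈ 3.1228e-5
o = 1 (o = 1²*1 = 1*1 = 1)
L(f) = f²/2
r = -81/2 (r = -9²/2 = -81/2 ≈ -40.500)
(o*G)/r = (1*(1/32023))/(-81/2) = (1/32023)*(-2/81) = -2/2593863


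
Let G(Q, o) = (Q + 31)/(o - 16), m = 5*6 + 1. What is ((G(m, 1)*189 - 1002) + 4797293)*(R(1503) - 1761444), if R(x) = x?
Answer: -42199071564609/5 ≈ -8.4398e+12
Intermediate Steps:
m = 31 (m = 30 + 1 = 31)
G(Q, o) = (31 + Q)/(-16 + o)
((G(m, 1)*189 - 1002) + 4797293)*(R(1503) - 1761444) = ((((31 + 31)/(-16 + 1))*189 - 1002) + 4797293)*(1503 - 1761444) = (((62/(-15))*189 - 1002) + 4797293)*(-1759941) = ((-1/15*62*189 - 1002) + 4797293)*(-1759941) = ((-62/15*189 - 1002) + 4797293)*(-1759941) = ((-3906/5 - 1002) + 4797293)*(-1759941) = (-8916/5 + 4797293)*(-1759941) = (23977549/5)*(-1759941) = -42199071564609/5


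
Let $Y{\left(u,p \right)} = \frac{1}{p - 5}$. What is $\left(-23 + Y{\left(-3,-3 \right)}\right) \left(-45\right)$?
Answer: $\frac{8325}{8} \approx 1040.6$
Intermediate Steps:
$Y{\left(u,p \right)} = \frac{1}{-5 + p}$
$\left(-23 + Y{\left(-3,-3 \right)}\right) \left(-45\right) = \left(-23 + \frac{1}{-5 - 3}\right) \left(-45\right) = \left(-23 + \frac{1}{-8}\right) \left(-45\right) = \left(-23 - \frac{1}{8}\right) \left(-45\right) = \left(- \frac{185}{8}\right) \left(-45\right) = \frac{8325}{8}$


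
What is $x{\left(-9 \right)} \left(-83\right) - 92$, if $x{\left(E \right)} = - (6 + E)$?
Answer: $-341$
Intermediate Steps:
$x{\left(E \right)} = -6 - E$
$x{\left(-9 \right)} \left(-83\right) - 92 = \left(-6 - -9\right) \left(-83\right) - 92 = \left(-6 + 9\right) \left(-83\right) - 92 = 3 \left(-83\right) - 92 = -249 - 92 = -341$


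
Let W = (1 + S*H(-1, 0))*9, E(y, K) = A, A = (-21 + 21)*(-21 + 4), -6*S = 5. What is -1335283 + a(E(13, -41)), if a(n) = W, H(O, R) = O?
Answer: -2670533/2 ≈ -1.3353e+6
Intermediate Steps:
S = -5/6 (S = -1/6*5 = -5/6 ≈ -0.83333)
A = 0 (A = 0*(-17) = 0)
E(y, K) = 0
W = 33/2 (W = (1 - 5/6*(-1))*9 = (1 + 5/6)*9 = (11/6)*9 = 33/2 ≈ 16.500)
a(n) = 33/2
-1335283 + a(E(13, -41)) = -1335283 + 33/2 = -2670533/2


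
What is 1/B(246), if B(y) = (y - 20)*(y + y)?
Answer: 1/111192 ≈ 8.9934e-6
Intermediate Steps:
B(y) = 2*y*(-20 + y) (B(y) = (-20 + y)*(2*y) = 2*y*(-20 + y))
1/B(246) = 1/(2*246*(-20 + 246)) = 1/(2*246*226) = 1/111192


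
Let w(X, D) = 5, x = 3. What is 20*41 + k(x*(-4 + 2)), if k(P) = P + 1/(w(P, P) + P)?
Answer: 813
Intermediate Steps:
k(P) = P + 1/(5 + P)
20*41 + k(x*(-4 + 2)) = 20*41 + (1 + (3*(-4 + 2))² + 5*(3*(-4 + 2)))/(5 + 3*(-4 + 2)) = 820 + (1 + (3*(-2))² + 5*(3*(-2)))/(5 + 3*(-2)) = 820 + (1 + (-6)² + 5*(-6))/(5 - 6) = 820 + (1 + 36 - 30)/(-1) = 820 - 1*7 = 820 - 7 = 813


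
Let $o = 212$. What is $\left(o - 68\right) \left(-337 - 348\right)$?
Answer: $-98640$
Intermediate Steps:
$\left(o - 68\right) \left(-337 - 348\right) = \left(212 - 68\right) \left(-337 - 348\right) = 144 \left(-685\right) = -98640$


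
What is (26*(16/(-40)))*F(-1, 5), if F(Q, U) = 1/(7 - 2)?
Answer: -52/25 ≈ -2.0800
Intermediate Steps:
F(Q, U) = ⅕ (F(Q, U) = 1/5 = ⅕)
(26*(16/(-40)))*F(-1, 5) = (26*(16/(-40)))*(⅕) = (26*(16*(-1/40)))*(⅕) = (26*(-⅖))*(⅕) = -52/5*⅕ = -52/25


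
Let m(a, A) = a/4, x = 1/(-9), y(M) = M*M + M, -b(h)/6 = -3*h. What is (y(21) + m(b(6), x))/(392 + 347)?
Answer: 489/739 ≈ 0.66171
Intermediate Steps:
b(h) = 18*h (b(h) = -(-18)*h = 18*h)
y(M) = M + M² (y(M) = M² + M = M + M²)
x = -⅑ ≈ -0.11111
m(a, A) = a/4 (m(a, A) = a*(¼) = a/4)
(y(21) + m(b(6), x))/(392 + 347) = (21*(1 + 21) + (18*6)/4)/(392 + 347) = (21*22 + (¼)*108)/739 = (462 + 27)*(1/739) = 489*(1/739) = 489/739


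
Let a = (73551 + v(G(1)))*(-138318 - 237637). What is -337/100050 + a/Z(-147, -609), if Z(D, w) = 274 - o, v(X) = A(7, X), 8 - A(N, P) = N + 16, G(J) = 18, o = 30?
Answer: -691501249856557/6103050 ≈ -1.1330e+8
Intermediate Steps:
A(N, P) = -8 - N (A(N, P) = 8 - (N + 16) = 8 - (16 + N) = 8 + (-16 - N) = -8 - N)
v(X) = -15 (v(X) = -8 - 1*7 = -8 - 7 = -15)
Z(D, w) = 244 (Z(D, w) = 274 - 1*30 = 274 - 30 = 244)
a = -27646226880 (a = (73551 - 15)*(-138318 - 237637) = 73536*(-375955) = -27646226880)
-337/100050 + a/Z(-147, -609) = -337/100050 - 27646226880/244 = -337*1/100050 - 27646226880*1/244 = -337/100050 - 6911556720/61 = -691501249856557/6103050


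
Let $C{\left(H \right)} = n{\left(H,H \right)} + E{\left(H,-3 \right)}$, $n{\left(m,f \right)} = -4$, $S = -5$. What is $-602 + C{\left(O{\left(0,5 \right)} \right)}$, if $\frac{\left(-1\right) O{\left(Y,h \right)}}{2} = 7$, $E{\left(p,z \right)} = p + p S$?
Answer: $-550$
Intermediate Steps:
$E{\left(p,z \right)} = - 4 p$ ($E{\left(p,z \right)} = p + p \left(-5\right) = p - 5 p = - 4 p$)
$O{\left(Y,h \right)} = -14$ ($O{\left(Y,h \right)} = \left(-2\right) 7 = -14$)
$C{\left(H \right)} = -4 - 4 H$
$-602 + C{\left(O{\left(0,5 \right)} \right)} = -602 - -52 = -602 + \left(-4 + 56\right) = -602 + 52 = -550$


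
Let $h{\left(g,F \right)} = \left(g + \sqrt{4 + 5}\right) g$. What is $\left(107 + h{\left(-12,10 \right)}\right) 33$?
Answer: $7095$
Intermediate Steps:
$h{\left(g,F \right)} = g \left(3 + g\right)$ ($h{\left(g,F \right)} = \left(g + \sqrt{9}\right) g = \left(g + 3\right) g = \left(3 + g\right) g = g \left(3 + g\right)$)
$\left(107 + h{\left(-12,10 \right)}\right) 33 = \left(107 - 12 \left(3 - 12\right)\right) 33 = \left(107 - -108\right) 33 = \left(107 + 108\right) 33 = 215 \cdot 33 = 7095$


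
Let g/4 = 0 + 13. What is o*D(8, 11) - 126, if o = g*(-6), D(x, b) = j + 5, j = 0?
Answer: -1686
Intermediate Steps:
g = 52 (g = 4*(0 + 13) = 4*13 = 52)
D(x, b) = 5 (D(x, b) = 0 + 5 = 5)
o = -312 (o = 52*(-6) = -312)
o*D(8, 11) - 126 = -312*5 - 126 = -1560 - 126 = -1686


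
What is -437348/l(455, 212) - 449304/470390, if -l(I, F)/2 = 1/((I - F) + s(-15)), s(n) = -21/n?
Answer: 2513948771368/47039 ≈ 5.3444e+7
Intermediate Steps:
l(I, F) = -2/(7/5 + I - F) (l(I, F) = -2/((I - F) - 21/(-15)) = -2/((I - F) - 21*(-1/15)) = -2/((I - F) + 7/5) = -2/(7/5 + I - F))
-437348/l(455, 212) - 449304/470390 = -437348/(10/(-7 - 5*455 + 5*212)) - 449304/470390 = -437348/(10/(-7 - 2275 + 1060)) - 449304*1/470390 = -437348/(10/(-1222)) - 224652/235195 = -437348/(10*(-1/1222)) - 224652/235195 = -437348/(-5/611) - 224652/235195 = -437348*(-611/5) - 224652/235195 = 267219628/5 - 224652/235195 = 2513948771368/47039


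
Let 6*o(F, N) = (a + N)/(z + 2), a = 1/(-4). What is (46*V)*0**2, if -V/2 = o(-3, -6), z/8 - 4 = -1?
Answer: 0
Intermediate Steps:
a = -1/4 ≈ -0.25000
z = 24 (z = 32 + 8*(-1) = 32 - 8 = 24)
o(F, N) = -1/624 + N/156 (o(F, N) = ((-1/4 + N)/(24 + 2))/6 = ((-1/4 + N)/26)/6 = ((-1/4 + N)*(1/26))/6 = (-1/104 + N/26)/6 = -1/624 + N/156)
V = 25/312 (V = -2*(-1/624 + (1/156)*(-6)) = -2*(-1/624 - 1/26) = -2*(-25/624) = 25/312 ≈ 0.080128)
(46*V)*0**2 = (46*(25/312))*0**2 = (575/156)*0 = 0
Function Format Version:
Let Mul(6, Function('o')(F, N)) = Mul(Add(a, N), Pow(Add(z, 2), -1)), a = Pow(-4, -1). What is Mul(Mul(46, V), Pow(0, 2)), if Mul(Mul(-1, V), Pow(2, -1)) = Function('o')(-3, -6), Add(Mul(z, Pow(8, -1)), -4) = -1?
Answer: 0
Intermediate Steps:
a = Rational(-1, 4) ≈ -0.25000
z = 24 (z = Add(32, Mul(8, -1)) = Add(32, -8) = 24)
Function('o')(F, N) = Add(Rational(-1, 624), Mul(Rational(1, 156), N)) (Function('o')(F, N) = Mul(Rational(1, 6), Mul(Add(Rational(-1, 4), N), Pow(Add(24, 2), -1))) = Mul(Rational(1, 6), Mul(Add(Rational(-1, 4), N), Pow(26, -1))) = Mul(Rational(1, 6), Mul(Add(Rational(-1, 4), N), Rational(1, 26))) = Mul(Rational(1, 6), Add(Rational(-1, 104), Mul(Rational(1, 26), N))) = Add(Rational(-1, 624), Mul(Rational(1, 156), N)))
V = Rational(25, 312) (V = Mul(-2, Add(Rational(-1, 624), Mul(Rational(1, 156), -6))) = Mul(-2, Add(Rational(-1, 624), Rational(-1, 26))) = Mul(-2, Rational(-25, 624)) = Rational(25, 312) ≈ 0.080128)
Mul(Mul(46, V), Pow(0, 2)) = Mul(Mul(46, Rational(25, 312)), Pow(0, 2)) = Mul(Rational(575, 156), 0) = 0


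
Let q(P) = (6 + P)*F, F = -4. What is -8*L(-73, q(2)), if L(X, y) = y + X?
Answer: 840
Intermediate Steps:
q(P) = -24 - 4*P (q(P) = (6 + P)*(-4) = -24 - 4*P)
L(X, y) = X + y
-8*L(-73, q(2)) = -8*(-73 + (-24 - 4*2)) = -8*(-73 + (-24 - 8)) = -8*(-73 - 32) = -8*(-105) = 840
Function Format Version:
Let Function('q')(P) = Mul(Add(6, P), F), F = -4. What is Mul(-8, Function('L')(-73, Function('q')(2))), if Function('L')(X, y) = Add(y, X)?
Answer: 840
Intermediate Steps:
Function('q')(P) = Add(-24, Mul(-4, P)) (Function('q')(P) = Mul(Add(6, P), -4) = Add(-24, Mul(-4, P)))
Function('L')(X, y) = Add(X, y)
Mul(-8, Function('L')(-73, Function('q')(2))) = Mul(-8, Add(-73, Add(-24, Mul(-4, 2)))) = Mul(-8, Add(-73, Add(-24, -8))) = Mul(-8, Add(-73, -32)) = Mul(-8, -105) = 840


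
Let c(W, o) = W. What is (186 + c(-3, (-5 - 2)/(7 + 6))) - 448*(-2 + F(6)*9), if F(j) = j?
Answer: -23113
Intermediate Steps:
(186 + c(-3, (-5 - 2)/(7 + 6))) - 448*(-2 + F(6)*9) = (186 - 3) - 448*(-2 + 6*9) = 183 - 448*(-2 + 54) = 183 - 448*52 = 183 - 23296 = -23113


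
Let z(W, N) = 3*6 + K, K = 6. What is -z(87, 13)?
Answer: -24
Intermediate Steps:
z(W, N) = 24 (z(W, N) = 3*6 + 6 = 18 + 6 = 24)
-z(87, 13) = -1*24 = -24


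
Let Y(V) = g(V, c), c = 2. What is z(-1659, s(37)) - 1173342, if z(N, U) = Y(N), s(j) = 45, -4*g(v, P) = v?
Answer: -4691709/4 ≈ -1.1729e+6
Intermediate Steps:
g(v, P) = -v/4
Y(V) = -V/4
z(N, U) = -N/4
z(-1659, s(37)) - 1173342 = -1/4*(-1659) - 1173342 = 1659/4 - 1173342 = -4691709/4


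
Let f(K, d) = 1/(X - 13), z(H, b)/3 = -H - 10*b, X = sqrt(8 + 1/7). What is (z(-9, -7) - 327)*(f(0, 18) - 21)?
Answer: 1068165/563 + 45*sqrt(399)/563 ≈ 1898.9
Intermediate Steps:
X = sqrt(399)/7 (X = sqrt(8 + 1/7) = sqrt(57/7) = sqrt(399)/7 ≈ 2.8536)
z(H, b) = -30*b - 3*H (z(H, b) = 3*(-H - 10*b) = -30*b - 3*H)
f(K, d) = 1/(-13 + sqrt(399)/7) (f(K, d) = 1/(sqrt(399)/7 - 13) = 1/(-13 + sqrt(399)/7))
(z(-9, -7) - 327)*(f(0, 18) - 21) = ((-30*(-7) - 3*(-9)) - 327)*((-91/1126 - sqrt(399)/1126) - 21) = ((210 + 27) - 327)*(-23737/1126 - sqrt(399)/1126) = (237 - 327)*(-23737/1126 - sqrt(399)/1126) = -90*(-23737/1126 - sqrt(399)/1126) = 1068165/563 + 45*sqrt(399)/563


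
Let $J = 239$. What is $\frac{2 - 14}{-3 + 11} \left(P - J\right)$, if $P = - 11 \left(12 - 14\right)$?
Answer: $\frac{651}{2} \approx 325.5$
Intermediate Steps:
$P = 22$ ($P = \left(-11\right) \left(-2\right) = 22$)
$\frac{2 - 14}{-3 + 11} \left(P - J\right) = \frac{2 - 14}{-3 + 11} \left(22 - 239\right) = - \frac{12}{8} \left(22 - 239\right) = \left(-12\right) \frac{1}{8} \left(-217\right) = \left(- \frac{3}{2}\right) \left(-217\right) = \frac{651}{2}$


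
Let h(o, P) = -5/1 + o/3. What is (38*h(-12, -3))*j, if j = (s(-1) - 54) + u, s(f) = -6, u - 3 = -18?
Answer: 25650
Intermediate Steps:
u = -15 (u = 3 - 18 = -15)
h(o, P) = -5 + o/3 (h(o, P) = -5*1 + o*(1/3) = -5 + o/3)
j = -75 (j = (-6 - 54) - 15 = -60 - 15 = -75)
(38*h(-12, -3))*j = (38*(-5 + (1/3)*(-12)))*(-75) = (38*(-5 - 4))*(-75) = (38*(-9))*(-75) = -342*(-75) = 25650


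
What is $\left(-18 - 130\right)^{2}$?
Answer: $21904$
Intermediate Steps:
$\left(-18 - 130\right)^{2} = \left(-148\right)^{2} = 21904$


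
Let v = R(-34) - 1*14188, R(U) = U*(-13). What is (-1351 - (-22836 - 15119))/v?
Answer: -18302/6873 ≈ -2.6629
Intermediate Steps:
R(U) = -13*U
v = -13746 (v = -13*(-34) - 1*14188 = 442 - 14188 = -13746)
(-1351 - (-22836 - 15119))/v = (-1351 - (-22836 - 15119))/(-13746) = (-1351 - 1*(-37955))*(-1/13746) = (-1351 + 37955)*(-1/13746) = 36604*(-1/13746) = -18302/6873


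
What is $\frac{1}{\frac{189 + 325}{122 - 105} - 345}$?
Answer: $- \frac{17}{5351} \approx -0.003177$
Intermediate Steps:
$\frac{1}{\frac{189 + 325}{122 - 105} - 345} = \frac{1}{\frac{514}{17} - 345} = \frac{1}{- \frac{5351}{17}} = - \frac{17}{5351}$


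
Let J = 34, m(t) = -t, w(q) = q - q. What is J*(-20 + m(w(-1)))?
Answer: -680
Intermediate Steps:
w(q) = 0
J*(-20 + m(w(-1))) = 34*(-20 - 1*0) = 34*(-20 + 0) = 34*(-20) = -680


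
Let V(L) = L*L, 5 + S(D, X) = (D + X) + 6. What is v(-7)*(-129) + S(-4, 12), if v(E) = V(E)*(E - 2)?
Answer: 56898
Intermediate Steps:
S(D, X) = 1 + D + X (S(D, X) = -5 + ((D + X) + 6) = -5 + (6 + D + X) = 1 + D + X)
V(L) = L**2
v(E) = E**2*(-2 + E) (v(E) = E**2*(E - 2) = E**2*(-2 + E))
v(-7)*(-129) + S(-4, 12) = ((-7)**2*(-2 - 7))*(-129) + (1 - 4 + 12) = (49*(-9))*(-129) + 9 = -441*(-129) + 9 = 56889 + 9 = 56898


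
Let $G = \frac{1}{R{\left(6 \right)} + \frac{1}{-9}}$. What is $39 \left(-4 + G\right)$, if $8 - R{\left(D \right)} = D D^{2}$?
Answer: $- \frac{292539}{1873} \approx -156.19$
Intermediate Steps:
$R{\left(D \right)} = 8 - D^{3}$ ($R{\left(D \right)} = 8 - D D^{2} = 8 - D^{3}$)
$G = - \frac{9}{1873}$ ($G = \frac{1}{\left(8 - 6^{3}\right) + \frac{1}{-9}} = \frac{1}{\left(8 - 216\right) - \frac{1}{9}} = \frac{1}{-208 - \frac{1}{9}} = \frac{1}{- \frac{1873}{9}} = - \frac{9}{1873} \approx -0.0048051$)
$39 \left(-4 + G\right) = 39 \left(-4 - \frac{9}{1873}\right) = 39 \left(- \frac{7501}{1873}\right) = - \frac{292539}{1873}$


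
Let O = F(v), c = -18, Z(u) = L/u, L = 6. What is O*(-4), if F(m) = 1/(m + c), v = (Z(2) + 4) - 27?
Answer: 2/19 ≈ 0.10526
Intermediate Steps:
Z(u) = 6/u
v = -20 (v = (6/2 + 4) - 27 = (6*(1/2) + 4) - 27 = (3 + 4) - 27 = 7 - 27 = -20)
F(m) = 1/(-18 + m) (F(m) = 1/(m - 18) = 1/(-18 + m))
O = -1/38 (O = 1/(-18 - 20) = 1/(-38) = -1/38 ≈ -0.026316)
O*(-4) = -1/38*(-4) = 2/19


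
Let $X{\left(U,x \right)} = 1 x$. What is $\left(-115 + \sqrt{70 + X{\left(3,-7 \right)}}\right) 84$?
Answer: $-9660 + 252 \sqrt{7} \approx -8993.3$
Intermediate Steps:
$X{\left(U,x \right)} = x$
$\left(-115 + \sqrt{70 + X{\left(3,-7 \right)}}\right) 84 = \left(-115 + \sqrt{70 - 7}\right) 84 = \left(-115 + \sqrt{63}\right) 84 = \left(-115 + 3 \sqrt{7}\right) 84 = -9660 + 252 \sqrt{7}$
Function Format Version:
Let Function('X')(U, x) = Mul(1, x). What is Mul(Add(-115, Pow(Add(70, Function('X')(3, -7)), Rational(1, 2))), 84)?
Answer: Add(-9660, Mul(252, Pow(7, Rational(1, 2)))) ≈ -8993.3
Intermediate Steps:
Function('X')(U, x) = x
Mul(Add(-115, Pow(Add(70, Function('X')(3, -7)), Rational(1, 2))), 84) = Mul(Add(-115, Pow(Add(70, -7), Rational(1, 2))), 84) = Mul(Add(-115, Pow(63, Rational(1, 2))), 84) = Mul(Add(-115, Mul(3, Pow(7, Rational(1, 2)))), 84) = Add(-9660, Mul(252, Pow(7, Rational(1, 2))))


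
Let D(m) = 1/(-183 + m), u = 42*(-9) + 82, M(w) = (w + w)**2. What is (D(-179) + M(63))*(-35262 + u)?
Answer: -102177886469/181 ≈ -5.6452e+8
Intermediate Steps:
M(w) = 4*w**2 (M(w) = (2*w)**2 = 4*w**2)
u = -296 (u = -378 + 82 = -296)
(D(-179) + M(63))*(-35262 + u) = (1/(-183 - 179) + 4*63**2)*(-35262 - 296) = (1/(-362) + 4*3969)*(-35558) = (-1/362 + 15876)*(-35558) = (5747111/362)*(-35558) = -102177886469/181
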